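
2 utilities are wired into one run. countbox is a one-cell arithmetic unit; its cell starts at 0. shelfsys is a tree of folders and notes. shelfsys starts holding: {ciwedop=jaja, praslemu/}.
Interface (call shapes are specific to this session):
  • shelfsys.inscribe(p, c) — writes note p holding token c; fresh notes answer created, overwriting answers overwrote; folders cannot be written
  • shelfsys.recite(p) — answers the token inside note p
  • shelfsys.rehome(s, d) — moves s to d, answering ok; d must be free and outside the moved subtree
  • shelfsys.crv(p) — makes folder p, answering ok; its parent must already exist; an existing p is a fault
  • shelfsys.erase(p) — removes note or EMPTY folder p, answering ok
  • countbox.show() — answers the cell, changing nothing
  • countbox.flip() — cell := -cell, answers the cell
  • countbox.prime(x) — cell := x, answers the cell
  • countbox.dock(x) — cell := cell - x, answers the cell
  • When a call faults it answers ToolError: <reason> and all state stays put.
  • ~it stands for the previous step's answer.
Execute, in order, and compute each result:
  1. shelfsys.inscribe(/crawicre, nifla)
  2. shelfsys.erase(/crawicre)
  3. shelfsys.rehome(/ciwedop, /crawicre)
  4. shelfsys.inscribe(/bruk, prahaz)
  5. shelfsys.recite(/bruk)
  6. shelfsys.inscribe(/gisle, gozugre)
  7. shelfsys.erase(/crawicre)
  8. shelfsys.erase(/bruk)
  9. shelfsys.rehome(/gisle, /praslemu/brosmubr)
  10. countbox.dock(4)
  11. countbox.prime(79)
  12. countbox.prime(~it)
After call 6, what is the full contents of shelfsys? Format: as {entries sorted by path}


Answer: {bruk=prahaz, crawicre=jaja, gisle=gozugre, praslemu/}

Derivation:
% 1. shelfsys.inscribe(/crawicre, nifla) ~> created
% 2. shelfsys.erase(/crawicre) ~> ok
% 3. shelfsys.rehome(/ciwedop, /crawicre) ~> ok
% 4. shelfsys.inscribe(/bruk, prahaz) ~> created
% 5. shelfsys.recite(/bruk) ~> prahaz
% 6. shelfsys.inscribe(/gisle, gozugre) ~> created
% 7. shelfsys.erase(/crawicre) ~> ok
% 8. shelfsys.erase(/bruk) ~> ok
% 9. shelfsys.rehome(/gisle, /praslemu/brosmubr) ~> ok
% 10. countbox.dock(4) ~> -4
% 11. countbox.prime(79) ~> 79
% 12. countbox.prime(~it) ~> 79


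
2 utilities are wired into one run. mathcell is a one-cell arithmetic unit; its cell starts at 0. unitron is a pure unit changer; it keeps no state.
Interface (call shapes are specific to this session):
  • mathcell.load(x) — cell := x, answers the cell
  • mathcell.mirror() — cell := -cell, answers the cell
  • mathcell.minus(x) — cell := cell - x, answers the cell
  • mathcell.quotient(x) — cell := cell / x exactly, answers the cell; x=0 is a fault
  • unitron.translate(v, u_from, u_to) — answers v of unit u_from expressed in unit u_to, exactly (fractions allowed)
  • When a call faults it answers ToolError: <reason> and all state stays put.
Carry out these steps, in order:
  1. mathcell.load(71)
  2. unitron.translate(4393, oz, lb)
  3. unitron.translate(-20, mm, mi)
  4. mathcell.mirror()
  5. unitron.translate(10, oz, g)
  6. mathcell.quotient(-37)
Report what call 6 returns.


> mathcell.load 71
= 71
> unitron.translate 4393 oz lb
= 4393/16
> unitron.translate -20 mm mi
= -5/402336
> mathcell.mirror
= -71
> unitron.translate 10 oz g
= 45359237/160000
> mathcell.quotient -37
= 71/37

Answer: 71/37


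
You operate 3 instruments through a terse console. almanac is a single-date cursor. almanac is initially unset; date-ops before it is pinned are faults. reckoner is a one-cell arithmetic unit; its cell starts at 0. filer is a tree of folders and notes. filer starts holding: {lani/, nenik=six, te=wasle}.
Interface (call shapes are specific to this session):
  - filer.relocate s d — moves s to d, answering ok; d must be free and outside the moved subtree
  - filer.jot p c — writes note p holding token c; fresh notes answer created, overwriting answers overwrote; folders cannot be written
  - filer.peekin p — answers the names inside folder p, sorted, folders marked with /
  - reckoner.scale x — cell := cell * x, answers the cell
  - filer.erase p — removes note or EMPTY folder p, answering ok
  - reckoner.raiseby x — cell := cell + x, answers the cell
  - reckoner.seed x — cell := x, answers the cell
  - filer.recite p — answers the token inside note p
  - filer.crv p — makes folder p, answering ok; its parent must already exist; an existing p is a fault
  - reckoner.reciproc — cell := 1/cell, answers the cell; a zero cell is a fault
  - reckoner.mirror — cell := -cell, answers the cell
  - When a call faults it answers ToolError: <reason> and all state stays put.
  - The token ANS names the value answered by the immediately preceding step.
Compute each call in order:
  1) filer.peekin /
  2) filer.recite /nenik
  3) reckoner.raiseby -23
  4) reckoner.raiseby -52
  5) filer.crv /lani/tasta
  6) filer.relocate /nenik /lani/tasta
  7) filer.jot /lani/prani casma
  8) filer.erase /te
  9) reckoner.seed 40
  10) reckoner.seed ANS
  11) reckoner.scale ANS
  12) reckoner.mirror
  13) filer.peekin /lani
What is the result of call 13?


Answer: [prani, tasta/]

Derivation:
> filer.peekin p=/
:: [lani/, nenik, te]
> filer.recite p=/nenik
:: six
> reckoner.raiseby x=-23
:: -23
> reckoner.raiseby x=-52
:: -75
> filer.crv p=/lani/tasta
:: ok
> filer.relocate s=/nenik d=/lani/tasta
:: ToolError: exists
> filer.jot p=/lani/prani c=casma
:: created
> filer.erase p=/te
:: ok
> reckoner.seed x=40
:: 40
> reckoner.seed x=ANS
:: 40
> reckoner.scale x=ANS
:: 1600
> reckoner.mirror
:: -1600
> filer.peekin p=/lani
:: [prani, tasta/]


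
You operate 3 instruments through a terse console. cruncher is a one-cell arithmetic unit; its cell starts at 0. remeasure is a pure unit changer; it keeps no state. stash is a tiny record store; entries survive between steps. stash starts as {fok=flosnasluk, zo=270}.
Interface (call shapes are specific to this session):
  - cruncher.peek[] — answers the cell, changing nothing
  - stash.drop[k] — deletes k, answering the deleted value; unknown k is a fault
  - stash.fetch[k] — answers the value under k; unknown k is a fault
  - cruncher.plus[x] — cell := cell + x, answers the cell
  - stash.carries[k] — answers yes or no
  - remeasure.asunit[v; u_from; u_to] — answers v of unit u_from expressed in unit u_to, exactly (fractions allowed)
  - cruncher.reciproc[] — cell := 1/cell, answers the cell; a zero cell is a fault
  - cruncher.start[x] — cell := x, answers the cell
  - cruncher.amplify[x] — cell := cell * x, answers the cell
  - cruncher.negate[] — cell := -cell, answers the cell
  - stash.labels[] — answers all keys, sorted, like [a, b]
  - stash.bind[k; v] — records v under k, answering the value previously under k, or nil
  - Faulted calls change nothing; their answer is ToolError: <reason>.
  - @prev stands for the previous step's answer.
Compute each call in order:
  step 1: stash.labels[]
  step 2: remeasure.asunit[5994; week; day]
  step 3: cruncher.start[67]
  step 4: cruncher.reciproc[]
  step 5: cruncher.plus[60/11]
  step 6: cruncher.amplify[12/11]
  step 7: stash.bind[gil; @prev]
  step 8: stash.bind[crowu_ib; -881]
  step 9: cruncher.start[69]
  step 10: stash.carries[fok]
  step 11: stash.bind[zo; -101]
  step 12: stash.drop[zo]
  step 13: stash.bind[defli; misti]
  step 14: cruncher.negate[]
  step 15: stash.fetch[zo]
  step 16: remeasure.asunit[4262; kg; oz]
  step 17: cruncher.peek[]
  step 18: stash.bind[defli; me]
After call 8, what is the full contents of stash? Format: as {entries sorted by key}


Answer: {crowu_ib=-881, fok=flosnasluk, gil=48372/8107, zo=270}

Derivation:
! 1. stash.labels() -> [fok, zo]
! 2. remeasure.asunit(v: 5994, u_from: week, u_to: day) -> 41958
! 3. cruncher.start(x: 67) -> 67
! 4. cruncher.reciproc() -> 1/67
! 5. cruncher.plus(x: 60/11) -> 4031/737
! 6. cruncher.amplify(x: 12/11) -> 48372/8107
! 7. stash.bind(k: gil, v: @prev) -> nil
! 8. stash.bind(k: crowu_ib, v: -881) -> nil
! 9. cruncher.start(x: 69) -> 69
! 10. stash.carries(k: fok) -> yes
! 11. stash.bind(k: zo, v: -101) -> 270
! 12. stash.drop(k: zo) -> -101
! 13. stash.bind(k: defli, v: misti) -> nil
! 14. cruncher.negate() -> -69
! 15. stash.fetch(k: zo) -> ToolError: no such key zo
! 16. remeasure.asunit(v: 4262, u_from: kg, u_to: oz) -> 6819200000000/45359237
! 17. cruncher.peek() -> -69
! 18. stash.bind(k: defli, v: me) -> misti


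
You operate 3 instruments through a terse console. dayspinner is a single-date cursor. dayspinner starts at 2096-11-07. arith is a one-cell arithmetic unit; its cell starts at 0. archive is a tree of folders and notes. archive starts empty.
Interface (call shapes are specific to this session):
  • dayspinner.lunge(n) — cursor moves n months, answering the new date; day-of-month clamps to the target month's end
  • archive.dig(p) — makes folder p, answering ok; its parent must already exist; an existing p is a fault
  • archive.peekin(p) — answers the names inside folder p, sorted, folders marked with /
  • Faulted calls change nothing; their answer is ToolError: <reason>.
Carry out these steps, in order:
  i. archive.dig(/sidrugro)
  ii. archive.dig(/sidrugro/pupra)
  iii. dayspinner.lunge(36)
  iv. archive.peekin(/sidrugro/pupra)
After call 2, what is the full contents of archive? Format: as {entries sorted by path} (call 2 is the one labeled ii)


Answer: {sidrugro/, sidrugro/pupra/}

Derivation:
# archive.dig(p→/sidrugro) -> ok
# archive.dig(p→/sidrugro/pupra) -> ok
# dayspinner.lunge(n→36) -> 2099-11-07
# archive.peekin(p→/sidrugro/pupra) -> []


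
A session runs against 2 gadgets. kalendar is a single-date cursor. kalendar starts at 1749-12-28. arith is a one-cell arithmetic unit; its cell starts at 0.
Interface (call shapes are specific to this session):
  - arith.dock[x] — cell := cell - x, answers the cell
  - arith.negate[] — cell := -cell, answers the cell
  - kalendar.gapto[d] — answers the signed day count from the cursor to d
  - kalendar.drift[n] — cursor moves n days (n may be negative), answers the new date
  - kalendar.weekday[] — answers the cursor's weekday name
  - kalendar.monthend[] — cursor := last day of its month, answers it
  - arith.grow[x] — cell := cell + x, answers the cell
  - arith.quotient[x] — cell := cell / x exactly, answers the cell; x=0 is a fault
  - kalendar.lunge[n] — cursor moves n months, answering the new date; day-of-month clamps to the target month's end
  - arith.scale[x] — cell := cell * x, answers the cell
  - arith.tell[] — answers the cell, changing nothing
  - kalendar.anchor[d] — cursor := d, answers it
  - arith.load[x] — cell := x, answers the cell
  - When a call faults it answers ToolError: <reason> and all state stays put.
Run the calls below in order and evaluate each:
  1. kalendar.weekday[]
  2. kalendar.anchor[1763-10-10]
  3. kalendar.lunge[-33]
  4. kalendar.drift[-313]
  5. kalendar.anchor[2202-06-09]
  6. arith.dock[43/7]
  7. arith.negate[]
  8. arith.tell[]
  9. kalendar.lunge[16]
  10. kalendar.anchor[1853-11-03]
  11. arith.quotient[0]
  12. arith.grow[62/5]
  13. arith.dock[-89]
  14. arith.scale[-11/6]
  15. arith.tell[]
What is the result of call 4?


Calling kalendar.weekday, and get Sunday.
Using kalendar.anchor with d: 1763-10-10, and observe 1763-10-10.
Then kalendar.lunge with n: -33, and get 1761-01-10.
I use kalendar.drift with n: -313, which returns 1760-03-03.
I use kalendar.anchor with d: 2202-06-09, — result: 2202-06-09.
I call arith.dock with x: 43/7, → -43/7.
Now I run arith.negate(), which returns 43/7.
Calling arith.tell(), yielding 43/7.
Calling kalendar.lunge with n: 16, and observe 2203-10-09.
I call kalendar.anchor with d: 1853-11-03, and get 1853-11-03.
I run arith.quotient with x: 0, and see ToolError: division by zero.
I use arith.grow with x: 62/5, → 649/35.
I use arith.dock with x: -89: 3764/35.
I call arith.scale with x: -11/6, which returns -20702/105.
Using arith.tell(), and see -20702/105.

Answer: 1760-03-03


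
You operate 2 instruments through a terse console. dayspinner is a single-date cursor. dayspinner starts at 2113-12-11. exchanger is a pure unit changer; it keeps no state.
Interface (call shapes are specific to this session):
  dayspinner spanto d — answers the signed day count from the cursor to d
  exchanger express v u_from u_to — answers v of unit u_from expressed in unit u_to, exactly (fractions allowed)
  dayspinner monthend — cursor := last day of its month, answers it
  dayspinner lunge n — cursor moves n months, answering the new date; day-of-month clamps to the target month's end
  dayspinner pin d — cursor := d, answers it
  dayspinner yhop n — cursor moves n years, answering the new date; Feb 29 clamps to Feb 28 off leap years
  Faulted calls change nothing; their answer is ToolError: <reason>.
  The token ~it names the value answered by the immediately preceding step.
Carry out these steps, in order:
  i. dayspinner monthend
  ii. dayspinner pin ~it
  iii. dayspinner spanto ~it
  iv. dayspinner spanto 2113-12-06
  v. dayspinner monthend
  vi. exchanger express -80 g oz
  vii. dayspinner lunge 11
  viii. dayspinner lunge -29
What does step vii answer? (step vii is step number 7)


Answer: 2114-11-30

Derivation:
CALL dayspinner monthend[]
RET  2113-12-31
CALL dayspinner pin[d='~it']
RET  2113-12-31
CALL dayspinner spanto[d='~it']
RET  0
CALL dayspinner spanto[d='2113-12-06']
RET  -25
CALL dayspinner monthend[]
RET  2113-12-31
CALL exchanger express[v='-80'; u_from='g'; u_to='oz']
RET  -128000000/45359237
CALL dayspinner lunge[n='11']
RET  2114-11-30
CALL dayspinner lunge[n='-29']
RET  2112-06-30


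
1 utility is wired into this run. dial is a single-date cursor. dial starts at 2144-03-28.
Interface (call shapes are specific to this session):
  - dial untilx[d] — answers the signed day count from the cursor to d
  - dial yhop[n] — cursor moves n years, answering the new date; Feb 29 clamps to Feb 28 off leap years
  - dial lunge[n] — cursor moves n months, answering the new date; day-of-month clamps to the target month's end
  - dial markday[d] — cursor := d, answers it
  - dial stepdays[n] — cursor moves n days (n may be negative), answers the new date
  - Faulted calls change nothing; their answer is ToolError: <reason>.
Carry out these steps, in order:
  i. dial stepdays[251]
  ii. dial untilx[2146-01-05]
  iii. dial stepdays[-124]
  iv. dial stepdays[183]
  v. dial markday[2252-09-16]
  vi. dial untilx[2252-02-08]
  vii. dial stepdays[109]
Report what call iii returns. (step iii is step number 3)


Answer: 2144-08-02

Derivation:
# 1. dial stepdays(251) : 2144-12-04
# 2. dial untilx(2146-01-05) : 397
# 3. dial stepdays(-124) : 2144-08-02
# 4. dial stepdays(183) : 2145-02-01
# 5. dial markday(2252-09-16) : 2252-09-16
# 6. dial untilx(2252-02-08) : -221
# 7. dial stepdays(109) : 2253-01-03


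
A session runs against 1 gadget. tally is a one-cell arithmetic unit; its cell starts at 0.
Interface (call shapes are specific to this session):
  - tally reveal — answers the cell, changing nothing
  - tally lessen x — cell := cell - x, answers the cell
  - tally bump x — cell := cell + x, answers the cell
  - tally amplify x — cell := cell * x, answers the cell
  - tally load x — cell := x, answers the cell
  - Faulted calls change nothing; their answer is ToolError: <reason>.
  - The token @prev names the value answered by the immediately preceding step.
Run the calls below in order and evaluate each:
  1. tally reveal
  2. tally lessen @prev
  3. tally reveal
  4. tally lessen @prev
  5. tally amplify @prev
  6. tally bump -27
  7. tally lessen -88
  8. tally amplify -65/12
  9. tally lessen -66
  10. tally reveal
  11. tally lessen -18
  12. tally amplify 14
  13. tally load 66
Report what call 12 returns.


Answer: -20699/6

Derivation:
>> tally reveal()
<< 0
>> tally lessen(x: @prev)
<< 0
>> tally reveal()
<< 0
>> tally lessen(x: @prev)
<< 0
>> tally amplify(x: @prev)
<< 0
>> tally bump(x: -27)
<< -27
>> tally lessen(x: -88)
<< 61
>> tally amplify(x: -65/12)
<< -3965/12
>> tally lessen(x: -66)
<< -3173/12
>> tally reveal()
<< -3173/12
>> tally lessen(x: -18)
<< -2957/12
>> tally amplify(x: 14)
<< -20699/6
>> tally load(x: 66)
<< 66


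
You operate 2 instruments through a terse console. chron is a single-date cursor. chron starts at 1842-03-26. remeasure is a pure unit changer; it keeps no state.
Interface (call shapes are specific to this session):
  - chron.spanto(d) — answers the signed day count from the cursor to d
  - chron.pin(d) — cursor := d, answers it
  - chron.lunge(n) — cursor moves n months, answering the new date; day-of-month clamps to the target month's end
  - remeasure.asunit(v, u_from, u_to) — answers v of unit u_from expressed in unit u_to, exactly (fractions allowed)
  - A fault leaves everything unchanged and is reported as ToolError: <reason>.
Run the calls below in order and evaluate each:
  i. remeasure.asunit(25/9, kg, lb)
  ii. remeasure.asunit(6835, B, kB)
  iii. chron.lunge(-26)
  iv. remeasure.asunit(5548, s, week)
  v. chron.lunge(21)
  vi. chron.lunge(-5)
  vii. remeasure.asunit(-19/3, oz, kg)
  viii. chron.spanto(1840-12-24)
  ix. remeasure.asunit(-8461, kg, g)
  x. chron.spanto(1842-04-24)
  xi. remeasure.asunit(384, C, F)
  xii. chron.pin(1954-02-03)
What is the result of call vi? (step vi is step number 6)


Answer: 1841-05-26

Derivation:
Do: asunit[v=25/9; u_from=kg; u_to=lb]
See: 2500000000/408233133
Do: asunit[v=6835; u_from=B; u_to=kB]
See: 1367/200
Do: lunge[n=-26]
See: 1840-01-26
Do: asunit[v=5548; u_from=s; u_to=week]
See: 1387/151200
Do: lunge[n=21]
See: 1841-10-26
Do: lunge[n=-5]
See: 1841-05-26
Do: asunit[v=-19/3; u_from=oz; u_to=kg]
See: -861825503/4800000000
Do: spanto[d=1840-12-24]
See: -153
Do: asunit[v=-8461; u_from=kg; u_to=g]
See: -8461000
Do: spanto[d=1842-04-24]
See: 333
Do: asunit[v=384; u_from=C; u_to=F]
See: 3616/5
Do: pin[d=1954-02-03]
See: 1954-02-03


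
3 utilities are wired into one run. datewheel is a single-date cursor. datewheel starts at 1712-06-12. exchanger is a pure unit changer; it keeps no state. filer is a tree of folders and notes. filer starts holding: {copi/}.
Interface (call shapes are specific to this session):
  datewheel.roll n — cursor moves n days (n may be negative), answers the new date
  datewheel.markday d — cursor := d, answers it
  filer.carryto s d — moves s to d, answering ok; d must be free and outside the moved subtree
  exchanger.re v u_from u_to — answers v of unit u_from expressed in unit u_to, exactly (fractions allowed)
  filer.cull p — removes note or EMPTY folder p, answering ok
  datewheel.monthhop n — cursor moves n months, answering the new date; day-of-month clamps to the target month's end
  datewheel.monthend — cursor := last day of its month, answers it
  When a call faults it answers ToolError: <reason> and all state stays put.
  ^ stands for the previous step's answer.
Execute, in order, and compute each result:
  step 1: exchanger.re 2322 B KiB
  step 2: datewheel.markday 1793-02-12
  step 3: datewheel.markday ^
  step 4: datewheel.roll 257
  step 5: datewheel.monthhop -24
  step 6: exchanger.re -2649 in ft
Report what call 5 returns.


Now I run re passing v='2322', u_from='B', u_to='KiB', giving 1161/512.
I run markday passing d='1793-02-12', which returns 1793-02-12.
I run markday passing d='^', and observe 1793-02-12.
Next I call roll passing n='257': 1793-10-27.
Then monthhop passing n='-24': 1791-10-27.
I use re passing v='-2649', u_from='in', u_to='ft', → -883/4.

Answer: 1791-10-27


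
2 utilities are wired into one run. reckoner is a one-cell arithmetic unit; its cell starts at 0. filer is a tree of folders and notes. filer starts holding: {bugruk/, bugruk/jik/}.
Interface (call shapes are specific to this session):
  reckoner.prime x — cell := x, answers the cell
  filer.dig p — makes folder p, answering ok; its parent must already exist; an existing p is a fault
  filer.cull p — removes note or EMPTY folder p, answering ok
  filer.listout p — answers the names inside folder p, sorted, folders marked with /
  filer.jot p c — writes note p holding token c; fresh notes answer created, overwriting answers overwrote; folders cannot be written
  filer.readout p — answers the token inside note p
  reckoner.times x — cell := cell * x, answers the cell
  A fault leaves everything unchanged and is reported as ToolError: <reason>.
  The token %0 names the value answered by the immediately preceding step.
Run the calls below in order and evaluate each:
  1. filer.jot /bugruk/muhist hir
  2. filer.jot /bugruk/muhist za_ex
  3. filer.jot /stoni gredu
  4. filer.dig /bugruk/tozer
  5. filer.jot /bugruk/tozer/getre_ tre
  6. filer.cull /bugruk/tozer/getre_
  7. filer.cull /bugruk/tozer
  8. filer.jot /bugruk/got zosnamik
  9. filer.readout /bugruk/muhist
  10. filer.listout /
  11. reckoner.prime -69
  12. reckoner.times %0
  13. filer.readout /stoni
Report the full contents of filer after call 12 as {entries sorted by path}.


Answer: {bugruk/, bugruk/got=zosnamik, bugruk/jik/, bugruk/muhist=za_ex, stoni=gredu}

Derivation:
# filer.jot(/bugruk/muhist, hir) => created
# filer.jot(/bugruk/muhist, za_ex) => overwrote
# filer.jot(/stoni, gredu) => created
# filer.dig(/bugruk/tozer) => ok
# filer.jot(/bugruk/tozer/getre_, tre) => created
# filer.cull(/bugruk/tozer/getre_) => ok
# filer.cull(/bugruk/tozer) => ok
# filer.jot(/bugruk/got, zosnamik) => created
# filer.readout(/bugruk/muhist) => za_ex
# filer.listout(/) => [bugruk/, stoni]
# reckoner.prime(-69) => -69
# reckoner.times(%0) => 4761
# filer.readout(/stoni) => gredu


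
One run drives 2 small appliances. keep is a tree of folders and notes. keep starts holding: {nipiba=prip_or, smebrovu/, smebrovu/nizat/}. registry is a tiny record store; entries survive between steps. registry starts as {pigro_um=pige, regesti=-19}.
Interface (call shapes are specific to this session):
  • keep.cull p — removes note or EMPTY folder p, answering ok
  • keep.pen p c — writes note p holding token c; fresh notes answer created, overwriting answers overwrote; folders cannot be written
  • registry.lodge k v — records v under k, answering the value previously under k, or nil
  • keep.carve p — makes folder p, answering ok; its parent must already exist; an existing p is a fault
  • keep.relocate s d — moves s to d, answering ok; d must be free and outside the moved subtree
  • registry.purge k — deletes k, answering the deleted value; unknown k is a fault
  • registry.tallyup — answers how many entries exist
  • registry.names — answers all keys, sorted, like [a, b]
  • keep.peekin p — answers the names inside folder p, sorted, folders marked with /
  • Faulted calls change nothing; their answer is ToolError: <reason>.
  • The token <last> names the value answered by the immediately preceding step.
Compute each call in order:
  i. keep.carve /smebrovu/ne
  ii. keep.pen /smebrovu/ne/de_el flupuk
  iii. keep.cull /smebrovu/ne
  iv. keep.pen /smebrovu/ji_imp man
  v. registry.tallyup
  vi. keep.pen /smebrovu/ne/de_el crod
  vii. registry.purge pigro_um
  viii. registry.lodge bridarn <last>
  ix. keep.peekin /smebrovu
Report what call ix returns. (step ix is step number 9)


Calling carve(p→/smebrovu/ne), — result: ok.
I invoke pen(p→/smebrovu/ne/de_el, c→flupuk), giving created.
I try cull(p→/smebrovu/ne), which returns ToolError: not empty.
Invoking pen(p→/smebrovu/ji_imp, c→man), and see created.
Then tallyup, which returns 2.
I invoke pen(p→/smebrovu/ne/de_el, c→crod): overwrote.
I invoke purge(k→pigro_um), → pige.
Calling lodge(k→bridarn, v→<last>), which returns nil.
I use peekin(p→/smebrovu), and get [ji_imp, ne/, nizat/].

Answer: [ji_imp, ne/, nizat/]


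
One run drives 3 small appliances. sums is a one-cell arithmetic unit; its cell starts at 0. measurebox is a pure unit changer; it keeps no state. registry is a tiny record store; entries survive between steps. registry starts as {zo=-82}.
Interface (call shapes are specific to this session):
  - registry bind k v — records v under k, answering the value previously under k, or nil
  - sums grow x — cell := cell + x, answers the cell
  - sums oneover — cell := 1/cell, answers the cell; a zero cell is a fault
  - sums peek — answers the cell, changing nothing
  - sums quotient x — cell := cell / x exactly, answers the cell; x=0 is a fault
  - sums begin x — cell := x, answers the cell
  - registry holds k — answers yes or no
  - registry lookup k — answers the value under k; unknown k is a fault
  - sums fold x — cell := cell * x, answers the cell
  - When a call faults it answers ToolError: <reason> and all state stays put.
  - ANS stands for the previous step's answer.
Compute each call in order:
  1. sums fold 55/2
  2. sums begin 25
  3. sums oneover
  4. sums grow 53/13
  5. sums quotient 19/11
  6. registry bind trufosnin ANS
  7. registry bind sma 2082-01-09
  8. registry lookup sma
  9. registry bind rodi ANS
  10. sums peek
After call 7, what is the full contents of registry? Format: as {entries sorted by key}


Act: sums fold[55/2]
Obs: 0
Act: sums begin[25]
Obs: 25
Act: sums oneover[]
Obs: 1/25
Act: sums grow[53/13]
Obs: 1338/325
Act: sums quotient[19/11]
Obs: 14718/6175
Act: registry bind[trufosnin; ANS]
Obs: nil
Act: registry bind[sma; 2082-01-09]
Obs: nil
Act: registry lookup[sma]
Obs: 2082-01-09
Act: registry bind[rodi; ANS]
Obs: nil
Act: sums peek[]
Obs: 14718/6175

Answer: {sma=2082-01-09, trufosnin=14718/6175, zo=-82}


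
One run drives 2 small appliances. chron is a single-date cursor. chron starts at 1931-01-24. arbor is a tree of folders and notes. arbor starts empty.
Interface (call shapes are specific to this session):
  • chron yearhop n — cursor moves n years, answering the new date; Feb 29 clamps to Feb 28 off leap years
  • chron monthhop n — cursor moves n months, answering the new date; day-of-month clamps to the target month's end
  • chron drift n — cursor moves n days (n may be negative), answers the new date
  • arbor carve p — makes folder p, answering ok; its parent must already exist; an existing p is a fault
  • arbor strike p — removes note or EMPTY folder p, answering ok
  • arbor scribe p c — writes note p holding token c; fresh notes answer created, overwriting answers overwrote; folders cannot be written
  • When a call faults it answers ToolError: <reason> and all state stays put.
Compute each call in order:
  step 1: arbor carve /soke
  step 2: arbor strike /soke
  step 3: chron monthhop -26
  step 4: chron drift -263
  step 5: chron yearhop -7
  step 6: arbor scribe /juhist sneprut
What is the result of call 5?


Answer: 1921-03-06

Derivation:
I call arbor carve with p→/soke: ok.
Calling arbor strike with p→/soke, giving ok.
Invoking chron monthhop with n→-26, and see 1928-11-24.
I invoke chron drift with n→-263: 1928-03-06.
Next I call chron yearhop with n→-7, and see 1921-03-06.
I use arbor scribe with p→/juhist, c→sneprut: created.


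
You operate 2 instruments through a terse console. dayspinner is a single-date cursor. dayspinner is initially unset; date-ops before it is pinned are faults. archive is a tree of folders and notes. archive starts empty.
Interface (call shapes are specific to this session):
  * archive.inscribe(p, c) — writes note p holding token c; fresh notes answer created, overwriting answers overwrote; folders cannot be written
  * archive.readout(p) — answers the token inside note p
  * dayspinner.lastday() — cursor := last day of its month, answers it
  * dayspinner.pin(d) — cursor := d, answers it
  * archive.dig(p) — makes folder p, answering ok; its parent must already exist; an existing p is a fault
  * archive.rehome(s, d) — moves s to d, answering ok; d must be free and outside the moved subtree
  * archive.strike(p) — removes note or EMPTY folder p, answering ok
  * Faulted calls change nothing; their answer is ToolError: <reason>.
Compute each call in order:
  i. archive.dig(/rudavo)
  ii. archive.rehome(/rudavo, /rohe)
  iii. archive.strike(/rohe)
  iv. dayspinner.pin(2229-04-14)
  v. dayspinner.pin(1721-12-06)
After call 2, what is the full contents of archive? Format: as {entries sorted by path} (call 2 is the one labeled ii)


# 1. archive.dig(p: /rudavo) -> ok
# 2. archive.rehome(s: /rudavo, d: /rohe) -> ok
# 3. archive.strike(p: /rohe) -> ok
# 4. dayspinner.pin(d: 2229-04-14) -> 2229-04-14
# 5. dayspinner.pin(d: 1721-12-06) -> 1721-12-06

Answer: {rohe/}


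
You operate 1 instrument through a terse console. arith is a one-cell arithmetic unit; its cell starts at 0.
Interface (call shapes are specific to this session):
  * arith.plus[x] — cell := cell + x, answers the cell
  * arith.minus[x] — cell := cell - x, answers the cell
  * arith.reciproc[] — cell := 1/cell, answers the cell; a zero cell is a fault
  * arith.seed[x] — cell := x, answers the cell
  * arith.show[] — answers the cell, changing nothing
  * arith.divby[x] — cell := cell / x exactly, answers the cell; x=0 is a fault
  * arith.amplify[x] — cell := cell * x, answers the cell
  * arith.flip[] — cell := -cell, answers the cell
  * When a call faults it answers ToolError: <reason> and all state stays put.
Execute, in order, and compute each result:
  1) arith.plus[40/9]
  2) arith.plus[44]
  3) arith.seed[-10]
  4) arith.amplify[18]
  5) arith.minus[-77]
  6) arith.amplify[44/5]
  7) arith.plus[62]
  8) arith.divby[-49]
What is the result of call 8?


·→ arith.plus(x='40/9')
·← 40/9
·→ arith.plus(x='44')
·← 436/9
·→ arith.seed(x='-10')
·← -10
·→ arith.amplify(x='18')
·← -180
·→ arith.minus(x='-77')
·← -103
·→ arith.amplify(x='44/5')
·← -4532/5
·→ arith.plus(x='62')
·← -4222/5
·→ arith.divby(x='-49')
·← 4222/245

Answer: 4222/245


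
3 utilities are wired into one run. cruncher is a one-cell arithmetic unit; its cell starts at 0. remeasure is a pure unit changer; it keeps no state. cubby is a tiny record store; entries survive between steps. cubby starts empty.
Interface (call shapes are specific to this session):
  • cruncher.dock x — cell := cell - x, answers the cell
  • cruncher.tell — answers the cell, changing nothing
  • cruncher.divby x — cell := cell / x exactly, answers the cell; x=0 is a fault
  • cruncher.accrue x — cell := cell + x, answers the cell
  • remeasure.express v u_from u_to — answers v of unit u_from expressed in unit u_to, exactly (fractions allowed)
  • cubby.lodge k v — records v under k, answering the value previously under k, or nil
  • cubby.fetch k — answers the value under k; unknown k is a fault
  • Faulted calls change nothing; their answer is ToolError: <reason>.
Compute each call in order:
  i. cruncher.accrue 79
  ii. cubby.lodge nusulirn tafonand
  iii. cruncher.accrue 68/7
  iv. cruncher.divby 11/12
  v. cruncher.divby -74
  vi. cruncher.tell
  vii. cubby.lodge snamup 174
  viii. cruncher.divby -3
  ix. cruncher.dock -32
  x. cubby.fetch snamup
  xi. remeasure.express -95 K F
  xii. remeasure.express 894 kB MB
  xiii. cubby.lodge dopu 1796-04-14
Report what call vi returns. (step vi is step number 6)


Answer: -3726/2849

Derivation:
;; cruncher.accrue(x=79) == 79
;; cubby.lodge(k=nusulirn, v=tafonand) == nil
;; cruncher.accrue(x=68/7) == 621/7
;; cruncher.divby(x=11/12) == 7452/77
;; cruncher.divby(x=-74) == -3726/2849
;; cruncher.tell() == -3726/2849
;; cubby.lodge(k=snamup, v=174) == nil
;; cruncher.divby(x=-3) == 1242/2849
;; cruncher.dock(x=-32) == 92410/2849
;; cubby.fetch(k=snamup) == 174
;; remeasure.express(v=-95, u_from=K, u_to=F) == -63067/100
;; remeasure.express(v=894, u_from=kB, u_to=MB) == 447/500
;; cubby.lodge(k=dopu, v=1796-04-14) == nil


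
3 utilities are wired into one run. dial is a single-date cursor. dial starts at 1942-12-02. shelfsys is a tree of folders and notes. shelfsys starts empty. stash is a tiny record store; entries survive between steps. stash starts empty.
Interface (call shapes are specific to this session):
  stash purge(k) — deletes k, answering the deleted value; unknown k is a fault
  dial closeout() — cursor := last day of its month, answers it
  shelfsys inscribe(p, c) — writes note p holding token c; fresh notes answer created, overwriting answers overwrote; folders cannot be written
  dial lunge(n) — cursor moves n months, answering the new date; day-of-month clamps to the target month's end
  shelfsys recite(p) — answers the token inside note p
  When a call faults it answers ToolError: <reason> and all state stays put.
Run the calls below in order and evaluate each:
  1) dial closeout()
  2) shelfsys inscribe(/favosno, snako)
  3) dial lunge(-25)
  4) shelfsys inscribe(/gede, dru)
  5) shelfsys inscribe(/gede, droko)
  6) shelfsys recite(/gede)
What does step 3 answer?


·→ dial closeout()
·← 1942-12-31
·→ shelfsys inscribe(p→/favosno, c→snako)
·← created
·→ dial lunge(n→-25)
·← 1940-11-30
·→ shelfsys inscribe(p→/gede, c→dru)
·← created
·→ shelfsys inscribe(p→/gede, c→droko)
·← overwrote
·→ shelfsys recite(p→/gede)
·← droko

Answer: 1940-11-30


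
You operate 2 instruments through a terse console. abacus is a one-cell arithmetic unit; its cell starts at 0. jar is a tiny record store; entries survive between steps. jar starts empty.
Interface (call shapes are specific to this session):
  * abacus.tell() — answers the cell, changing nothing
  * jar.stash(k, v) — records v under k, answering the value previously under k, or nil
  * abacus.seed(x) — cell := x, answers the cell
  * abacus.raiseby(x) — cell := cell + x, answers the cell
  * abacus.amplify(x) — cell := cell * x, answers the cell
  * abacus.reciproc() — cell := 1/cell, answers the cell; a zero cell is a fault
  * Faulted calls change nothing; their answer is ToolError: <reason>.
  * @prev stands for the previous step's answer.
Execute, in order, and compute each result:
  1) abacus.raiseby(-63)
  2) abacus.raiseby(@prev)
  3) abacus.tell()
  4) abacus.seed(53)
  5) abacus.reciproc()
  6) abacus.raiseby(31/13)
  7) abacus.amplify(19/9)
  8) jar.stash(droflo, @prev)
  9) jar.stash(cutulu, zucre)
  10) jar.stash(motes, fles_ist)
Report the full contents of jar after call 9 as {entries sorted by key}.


~$ abacus.raiseby x: -63
= -63
~$ abacus.raiseby x: @prev
= -126
~$ abacus.tell
= -126
~$ abacus.seed x: 53
= 53
~$ abacus.reciproc
= 1/53
~$ abacus.raiseby x: 31/13
= 1656/689
~$ abacus.amplify x: 19/9
= 3496/689
~$ jar.stash k: droflo v: @prev
= nil
~$ jar.stash k: cutulu v: zucre
= nil
~$ jar.stash k: motes v: fles_ist
= nil

Answer: {cutulu=zucre, droflo=3496/689}


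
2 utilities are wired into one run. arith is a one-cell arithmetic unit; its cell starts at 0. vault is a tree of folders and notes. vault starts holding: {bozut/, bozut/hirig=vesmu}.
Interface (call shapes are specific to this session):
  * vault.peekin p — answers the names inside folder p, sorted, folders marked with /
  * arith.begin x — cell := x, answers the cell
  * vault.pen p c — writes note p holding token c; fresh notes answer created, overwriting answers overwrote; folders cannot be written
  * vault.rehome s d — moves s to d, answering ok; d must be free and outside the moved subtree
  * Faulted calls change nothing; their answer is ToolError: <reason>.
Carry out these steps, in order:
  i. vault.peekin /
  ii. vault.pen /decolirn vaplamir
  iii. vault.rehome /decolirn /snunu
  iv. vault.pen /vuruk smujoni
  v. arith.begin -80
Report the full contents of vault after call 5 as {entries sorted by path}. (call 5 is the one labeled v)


Answer: {bozut/, bozut/hirig=vesmu, snunu=vaplamir, vuruk=smujoni}

Derivation:
→ vault.peekin(p→/)
← [bozut/]
→ vault.pen(p→/decolirn, c→vaplamir)
← created
→ vault.rehome(s→/decolirn, d→/snunu)
← ok
→ vault.pen(p→/vuruk, c→smujoni)
← created
→ arith.begin(x→-80)
← -80


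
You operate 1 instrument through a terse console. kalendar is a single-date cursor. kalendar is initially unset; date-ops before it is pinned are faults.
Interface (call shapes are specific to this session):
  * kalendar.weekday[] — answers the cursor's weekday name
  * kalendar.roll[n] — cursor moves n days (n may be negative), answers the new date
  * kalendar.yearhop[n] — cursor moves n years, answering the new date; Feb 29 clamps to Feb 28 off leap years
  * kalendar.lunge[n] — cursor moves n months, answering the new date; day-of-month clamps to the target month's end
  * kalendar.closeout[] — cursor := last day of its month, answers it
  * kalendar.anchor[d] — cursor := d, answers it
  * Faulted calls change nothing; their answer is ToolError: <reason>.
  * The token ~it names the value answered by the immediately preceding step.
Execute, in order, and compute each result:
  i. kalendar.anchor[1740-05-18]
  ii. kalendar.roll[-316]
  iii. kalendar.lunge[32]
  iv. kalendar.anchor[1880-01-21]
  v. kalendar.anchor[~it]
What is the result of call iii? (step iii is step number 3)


Answer: 1742-03-07

Derivation:
Act: kalendar.anchor[d: 1740-05-18]
Obs: 1740-05-18
Act: kalendar.roll[n: -316]
Obs: 1739-07-07
Act: kalendar.lunge[n: 32]
Obs: 1742-03-07
Act: kalendar.anchor[d: 1880-01-21]
Obs: 1880-01-21
Act: kalendar.anchor[d: ~it]
Obs: 1880-01-21


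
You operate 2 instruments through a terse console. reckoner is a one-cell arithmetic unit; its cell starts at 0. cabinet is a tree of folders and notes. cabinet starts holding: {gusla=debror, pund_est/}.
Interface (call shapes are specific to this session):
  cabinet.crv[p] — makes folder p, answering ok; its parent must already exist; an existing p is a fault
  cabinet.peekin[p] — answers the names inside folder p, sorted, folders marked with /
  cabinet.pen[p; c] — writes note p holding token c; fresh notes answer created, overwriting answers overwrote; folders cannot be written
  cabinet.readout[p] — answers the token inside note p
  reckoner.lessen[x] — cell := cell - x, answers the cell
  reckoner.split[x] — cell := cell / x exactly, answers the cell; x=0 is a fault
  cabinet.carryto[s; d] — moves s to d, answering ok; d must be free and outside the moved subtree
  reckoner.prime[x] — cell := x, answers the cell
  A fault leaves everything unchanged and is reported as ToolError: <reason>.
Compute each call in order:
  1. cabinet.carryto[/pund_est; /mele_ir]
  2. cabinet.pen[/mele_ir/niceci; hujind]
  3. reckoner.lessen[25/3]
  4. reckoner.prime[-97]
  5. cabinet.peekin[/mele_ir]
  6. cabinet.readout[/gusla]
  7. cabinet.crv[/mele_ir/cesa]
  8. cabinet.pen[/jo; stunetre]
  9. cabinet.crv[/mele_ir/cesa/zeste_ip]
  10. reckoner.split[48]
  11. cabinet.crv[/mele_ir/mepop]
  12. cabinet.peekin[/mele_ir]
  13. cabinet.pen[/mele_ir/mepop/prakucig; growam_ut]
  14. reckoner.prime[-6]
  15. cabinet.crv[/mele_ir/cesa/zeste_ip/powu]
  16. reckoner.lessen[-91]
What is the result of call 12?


[in] cabinet.carryto s='/pund_est' d='/mele_ir'
= ok
[in] cabinet.pen p='/mele_ir/niceci' c='hujind'
= created
[in] reckoner.lessen x='25/3'
= -25/3
[in] reckoner.prime x='-97'
= -97
[in] cabinet.peekin p='/mele_ir'
= [niceci]
[in] cabinet.readout p='/gusla'
= debror
[in] cabinet.crv p='/mele_ir/cesa'
= ok
[in] cabinet.pen p='/jo' c='stunetre'
= created
[in] cabinet.crv p='/mele_ir/cesa/zeste_ip'
= ok
[in] reckoner.split x='48'
= -97/48
[in] cabinet.crv p='/mele_ir/mepop'
= ok
[in] cabinet.peekin p='/mele_ir'
= [cesa/, mepop/, niceci]
[in] cabinet.pen p='/mele_ir/mepop/prakucig' c='growam_ut'
= created
[in] reckoner.prime x='-6'
= -6
[in] cabinet.crv p='/mele_ir/cesa/zeste_ip/powu'
= ok
[in] reckoner.lessen x='-91'
= 85

Answer: [cesa/, mepop/, niceci]


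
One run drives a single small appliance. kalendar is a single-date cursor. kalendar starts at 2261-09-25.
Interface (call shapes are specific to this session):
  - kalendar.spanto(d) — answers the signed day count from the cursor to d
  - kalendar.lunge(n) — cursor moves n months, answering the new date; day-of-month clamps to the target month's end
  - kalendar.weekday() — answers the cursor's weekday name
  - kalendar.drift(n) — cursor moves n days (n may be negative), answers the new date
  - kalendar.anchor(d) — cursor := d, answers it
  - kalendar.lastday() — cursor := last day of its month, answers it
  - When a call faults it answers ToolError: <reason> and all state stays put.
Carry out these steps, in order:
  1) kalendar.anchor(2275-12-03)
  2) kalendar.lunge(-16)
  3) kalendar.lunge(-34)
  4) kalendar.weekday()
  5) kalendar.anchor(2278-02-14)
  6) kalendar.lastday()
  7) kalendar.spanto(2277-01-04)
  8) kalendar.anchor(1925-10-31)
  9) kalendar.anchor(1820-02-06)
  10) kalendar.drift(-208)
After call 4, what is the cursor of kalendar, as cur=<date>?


~$ kalendar.anchor d: 2275-12-03
  2275-12-03
~$ kalendar.lunge n: -16
  2274-08-03
~$ kalendar.lunge n: -34
  2271-10-03
~$ kalendar.weekday
  Tuesday
~$ kalendar.anchor d: 2278-02-14
  2278-02-14
~$ kalendar.lastday
  2278-02-28
~$ kalendar.spanto d: 2277-01-04
  -420
~$ kalendar.anchor d: 1925-10-31
  1925-10-31
~$ kalendar.anchor d: 1820-02-06
  1820-02-06
~$ kalendar.drift n: -208
  1819-07-13

Answer: cur=2271-10-03
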